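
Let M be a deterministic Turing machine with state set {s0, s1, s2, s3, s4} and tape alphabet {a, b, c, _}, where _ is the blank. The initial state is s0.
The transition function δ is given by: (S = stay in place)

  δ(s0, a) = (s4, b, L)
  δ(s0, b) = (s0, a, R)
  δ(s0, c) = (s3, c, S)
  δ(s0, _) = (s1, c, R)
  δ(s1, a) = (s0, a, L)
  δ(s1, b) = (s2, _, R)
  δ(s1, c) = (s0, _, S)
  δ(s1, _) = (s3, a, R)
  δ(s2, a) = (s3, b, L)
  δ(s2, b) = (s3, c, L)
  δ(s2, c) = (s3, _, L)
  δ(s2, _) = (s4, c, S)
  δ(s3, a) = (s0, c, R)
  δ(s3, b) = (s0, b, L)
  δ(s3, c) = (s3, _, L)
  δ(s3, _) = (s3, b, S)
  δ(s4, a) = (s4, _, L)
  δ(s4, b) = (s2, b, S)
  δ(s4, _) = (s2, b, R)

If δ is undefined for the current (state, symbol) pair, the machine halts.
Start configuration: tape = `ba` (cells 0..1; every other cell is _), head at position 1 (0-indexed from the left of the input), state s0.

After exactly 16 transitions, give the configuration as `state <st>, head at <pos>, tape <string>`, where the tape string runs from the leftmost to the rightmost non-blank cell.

s0 | ____b[a]   read a → write b, move L, go to s4
s4 | ____[b]b   read b → write b, move S, go to s2
s2 | ____[b]b   read b → write c, move L, go to s3
s3 | ___[_]cb   read _ → write b, move S, go to s3
s3 | ___[b]cb   read b → write b, move L, go to s0
s0 | __[_]bcb   read _ → write c, move R, go to s1
s1 | __c[b]cb   read b → write _, move R, go to s2
s2 | __c_[c]b   read c → write _, move L, go to s3
s3 | __c[_]_b   read _ → write b, move S, go to s3
s3 | __c[b]_b   read b → write b, move L, go to s0
s0 | __[c]b_b   read c → write c, move S, go to s3
s3 | __[c]b_b   read c → write _, move L, go to s3
s3 | _[_]_b_b   read _ → write b, move S, go to s3
s3 | _[b]_b_b   read b → write b, move L, go to s0
s0 | [_]b_b_b   read _ → write c, move R, go to s1
s1 | c[b]_b_b   read b → write _, move R, go to s2
s2 | c_[_]b_b
After 16 steps: state s2, head at -2, tape c__b_b.

state s2, head at -2, tape c__b_b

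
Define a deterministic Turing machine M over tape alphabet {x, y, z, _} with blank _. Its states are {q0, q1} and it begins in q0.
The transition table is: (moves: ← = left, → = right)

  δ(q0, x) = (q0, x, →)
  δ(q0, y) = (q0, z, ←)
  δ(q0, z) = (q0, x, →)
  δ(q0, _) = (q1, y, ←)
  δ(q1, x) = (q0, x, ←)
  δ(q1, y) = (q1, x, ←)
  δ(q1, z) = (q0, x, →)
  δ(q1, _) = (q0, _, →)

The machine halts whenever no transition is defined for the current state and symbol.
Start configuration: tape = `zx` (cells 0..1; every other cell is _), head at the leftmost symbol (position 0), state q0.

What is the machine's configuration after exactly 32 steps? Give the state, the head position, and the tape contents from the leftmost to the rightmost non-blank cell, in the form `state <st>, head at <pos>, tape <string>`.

state=q0 head=0 tape=[z]x_____   (q0,z)→(q0,x,→)
state=q0 head=1 tape=x[x]_____   (q0,x)→(q0,x,→)
state=q0 head=2 tape=xx[_]____   (q0,_)→(q1,y,←)
state=q1 head=1 tape=x[x]y____   (q1,x)→(q0,x,←)
state=q0 head=0 tape=[x]xy____   (q0,x)→(q0,x,→)
state=q0 head=1 tape=x[x]y____   (q0,x)→(q0,x,→)
state=q0 head=2 tape=xx[y]____   (q0,y)→(q0,z,←)
state=q0 head=1 tape=x[x]z____   (q0,x)→(q0,x,→)
state=q0 head=2 tape=xx[z]____   (q0,z)→(q0,x,→)
state=q0 head=3 tape=xxx[_]___   (q0,_)→(q1,y,←)
state=q1 head=2 tape=xx[x]y___   (q1,x)→(q0,x,←)
state=q0 head=1 tape=x[x]xy___   (q0,x)→(q0,x,→)
state=q0 head=2 tape=xx[x]y___   (q0,x)→(q0,x,→)
state=q0 head=3 tape=xxx[y]___   (q0,y)→(q0,z,←)
state=q0 head=2 tape=xx[x]z___   (q0,x)→(q0,x,→)
state=q0 head=3 tape=xxx[z]___   (q0,z)→(q0,x,→)
state=q0 head=4 tape=xxxx[_]__   (q0,_)→(q1,y,←)
state=q1 head=3 tape=xxx[x]y__   (q1,x)→(q0,x,←)
state=q0 head=2 tape=xx[x]xy__   (q0,x)→(q0,x,→)
state=q0 head=3 tape=xxx[x]y__   (q0,x)→(q0,x,→)
state=q0 head=4 tape=xxxx[y]__   (q0,y)→(q0,z,←)
state=q0 head=3 tape=xxx[x]z__   (q0,x)→(q0,x,→)
state=q0 head=4 tape=xxxx[z]__   (q0,z)→(q0,x,→)
state=q0 head=5 tape=xxxxx[_]_   (q0,_)→(q1,y,←)
state=q1 head=4 tape=xxxx[x]y_   (q1,x)→(q0,x,←)
state=q0 head=3 tape=xxx[x]xy_   (q0,x)→(q0,x,→)
state=q0 head=4 tape=xxxx[x]y_   (q0,x)→(q0,x,→)
state=q0 head=5 tape=xxxxx[y]_   (q0,y)→(q0,z,←)
state=q0 head=4 tape=xxxx[x]z_   (q0,x)→(q0,x,→)
state=q0 head=5 tape=xxxxx[z]_   (q0,z)→(q0,x,→)
state=q0 head=6 tape=xxxxxx[_]   (q0,_)→(q1,y,←)
state=q1 head=5 tape=xxxxx[x]y   (q1,x)→(q0,x,←)
state=q0 head=4 tape=xxxx[x]xy
After 32 steps: state q0, head at 4, tape xxxxxxy.

state q0, head at 4, tape xxxxxxy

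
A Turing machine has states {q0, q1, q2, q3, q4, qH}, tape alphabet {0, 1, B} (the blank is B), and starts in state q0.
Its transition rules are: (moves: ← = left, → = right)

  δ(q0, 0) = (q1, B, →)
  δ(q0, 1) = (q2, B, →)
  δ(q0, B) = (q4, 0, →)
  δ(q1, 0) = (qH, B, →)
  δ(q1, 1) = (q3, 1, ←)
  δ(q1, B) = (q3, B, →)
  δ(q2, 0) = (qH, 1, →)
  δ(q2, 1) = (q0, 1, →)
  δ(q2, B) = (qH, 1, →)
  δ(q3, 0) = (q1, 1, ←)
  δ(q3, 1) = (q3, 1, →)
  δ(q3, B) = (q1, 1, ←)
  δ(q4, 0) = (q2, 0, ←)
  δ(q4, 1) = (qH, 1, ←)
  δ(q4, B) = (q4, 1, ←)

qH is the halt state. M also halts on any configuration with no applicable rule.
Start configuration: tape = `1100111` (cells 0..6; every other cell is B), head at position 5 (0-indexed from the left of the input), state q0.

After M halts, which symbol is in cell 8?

state=q0 head=5 tape=11001[1]1BB   (q0,1)→(q2,B,→)
state=q2 head=6 tape=11001B[1]BB   (q2,1)→(q0,1,→)
state=q0 head=7 tape=11001B1[B]B   (q0,B)→(q4,0,→)
state=q4 head=8 tape=11001B10[B]   (q4,B)→(q4,1,←)
state=q4 head=7 tape=11001B1[0]1   (q4,0)→(q2,0,←)
state=q2 head=6 tape=11001B[1]01   (q2,1)→(q0,1,→)
state=q0 head=7 tape=11001B1[0]1   (q0,0)→(q1,B,→)
state=q1 head=8 tape=11001B1B[1]   (q1,1)→(q3,1,←)
state=q3 head=7 tape=11001B1[B]1   (q3,B)→(q1,1,←)
state=q1 head=6 tape=11001B[1]11   (q1,1)→(q3,1,←)
state=q3 head=5 tape=11001[B]111   (q3,B)→(q1,1,←)
state=q1 head=4 tape=1100[1]1111   (q1,1)→(q3,1,←)
state=q3 head=3 tape=110[0]11111   (q3,0)→(q1,1,←)
state=q1 head=2 tape=11[0]111111   (q1,0)→(qH,B,→)
state=qH head=3 tape=11B[1]11111
Cell 8 holds 1 when M halts.

1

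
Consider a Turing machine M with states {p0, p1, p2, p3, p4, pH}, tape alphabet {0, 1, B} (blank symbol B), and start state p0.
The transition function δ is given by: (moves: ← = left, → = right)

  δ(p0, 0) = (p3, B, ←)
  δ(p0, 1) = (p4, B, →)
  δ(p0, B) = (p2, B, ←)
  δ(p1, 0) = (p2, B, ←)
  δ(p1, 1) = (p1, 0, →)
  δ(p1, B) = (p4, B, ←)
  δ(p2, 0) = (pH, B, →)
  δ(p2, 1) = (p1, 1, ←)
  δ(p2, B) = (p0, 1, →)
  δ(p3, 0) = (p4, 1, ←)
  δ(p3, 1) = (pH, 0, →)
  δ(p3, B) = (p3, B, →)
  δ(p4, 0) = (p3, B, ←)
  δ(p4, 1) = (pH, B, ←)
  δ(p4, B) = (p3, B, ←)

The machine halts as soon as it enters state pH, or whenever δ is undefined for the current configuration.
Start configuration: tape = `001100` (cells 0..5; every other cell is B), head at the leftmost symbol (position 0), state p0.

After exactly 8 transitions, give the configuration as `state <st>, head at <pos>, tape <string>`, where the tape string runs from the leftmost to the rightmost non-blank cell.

state pH, head at 2, tape 01100

state=p0 head=0 tape=B[0]01100   (p0,0)→(p3,B,←)
state=p3 head=-1 tape=[B]B01100   (p3,B)→(p3,B,→)
state=p3 head=0 tape=B[B]01100   (p3,B)→(p3,B,→)
state=p3 head=1 tape=BB[0]1100   (p3,0)→(p4,1,←)
state=p4 head=0 tape=B[B]11100   (p4,B)→(p3,B,←)
state=p3 head=-1 tape=[B]B11100   (p3,B)→(p3,B,→)
state=p3 head=0 tape=B[B]11100   (p3,B)→(p3,B,→)
state=p3 head=1 tape=BB[1]1100   (p3,1)→(pH,0,→)
state=pH head=2 tape=BB0[1]100
After 8 steps: state pH, head at 2, tape 01100.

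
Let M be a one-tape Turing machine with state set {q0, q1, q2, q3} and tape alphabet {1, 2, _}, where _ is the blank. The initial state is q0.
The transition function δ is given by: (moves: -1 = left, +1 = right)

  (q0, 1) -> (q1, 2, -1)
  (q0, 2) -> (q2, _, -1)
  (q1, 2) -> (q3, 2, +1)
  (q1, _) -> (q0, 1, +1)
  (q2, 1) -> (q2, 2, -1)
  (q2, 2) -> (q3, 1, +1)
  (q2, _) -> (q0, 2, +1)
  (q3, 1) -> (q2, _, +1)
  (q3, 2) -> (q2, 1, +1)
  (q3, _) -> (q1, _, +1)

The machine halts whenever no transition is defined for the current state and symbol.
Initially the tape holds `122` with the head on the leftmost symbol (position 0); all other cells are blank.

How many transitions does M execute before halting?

23

q0 | __[1]22_   read 1 → write 2, move -1, go to q1
q1 | _[_]222_   read _ → write 1, move +1, go to q0
q0 | _1[2]22_   read 2 → write _, move -1, go to q2
q2 | _[1]_22_   read 1 → write 2, move -1, go to q2
q2 | [_]2_22_   read _ → write 2, move +1, go to q0
q0 | 2[2]_22_   read 2 → write _, move -1, go to q2
q2 | [2]__22_   read 2 → write 1, move +1, go to q3
q3 | 1[_]_22_   read _ → write _, move +1, go to q1
q1 | 1_[_]22_   read _ → write 1, move +1, go to q0
q0 | 1_1[2]2_   read 2 → write _, move -1, go to q2
q2 | 1_[1]_2_   read 1 → write 2, move -1, go to q2
q2 | 1[_]2_2_   read _ → write 2, move +1, go to q0
q0 | 12[2]_2_   read 2 → write _, move -1, go to q2
q2 | 1[2]__2_   read 2 → write 1, move +1, go to q3
q3 | 11[_]_2_   read _ → write _, move +1, go to q1
q1 | 11_[_]2_   read _ → write 1, move +1, go to q0
q0 | 11_1[2]_   read 2 → write _, move -1, go to q2
q2 | 11_[1]__   read 1 → write 2, move -1, go to q2
q2 | 11[_]2__   read _ → write 2, move +1, go to q0
q0 | 112[2]__   read 2 → write _, move -1, go to q2
q2 | 11[2]___   read 2 → write 1, move +1, go to q3
q3 | 111[_]__   read _ → write _, move +1, go to q1
q1 | 111_[_]_   read _ → write 1, move +1, go to q0
q0 | 111_1[_]
M halts after 23 transitions.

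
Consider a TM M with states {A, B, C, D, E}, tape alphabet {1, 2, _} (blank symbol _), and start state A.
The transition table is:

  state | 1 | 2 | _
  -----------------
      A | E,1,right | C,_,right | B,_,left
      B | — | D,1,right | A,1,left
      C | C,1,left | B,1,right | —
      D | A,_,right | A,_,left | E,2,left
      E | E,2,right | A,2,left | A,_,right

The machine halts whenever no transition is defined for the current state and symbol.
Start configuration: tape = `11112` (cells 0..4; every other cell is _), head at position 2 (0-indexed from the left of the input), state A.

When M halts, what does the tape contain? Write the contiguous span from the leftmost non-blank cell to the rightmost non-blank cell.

state=A head=2 tape=11[1]12___   (A,1)→(E,1,right)
state=E head=3 tape=111[1]2___   (E,1)→(E,2,right)
state=E head=4 tape=1112[2]___   (E,2)→(A,2,left)
state=A head=3 tape=111[2]2___   (A,2)→(C,_,right)
state=C head=4 tape=111_[2]___   (C,2)→(B,1,right)
state=B head=5 tape=111_1[_]__   (B,_)→(A,1,left)
state=A head=4 tape=111_[1]1__   (A,1)→(E,1,right)
state=E head=5 tape=111_1[1]__   (E,1)→(E,2,right)
state=E head=6 tape=111_12[_]_   (E,_)→(A,_,right)
state=A head=7 tape=111_12_[_]   (A,_)→(B,_,left)
state=B head=6 tape=111_12[_]_   (B,_)→(A,1,left)
state=A head=5 tape=111_1[2]1_   (A,2)→(C,_,right)
state=C head=6 tape=111_1_[1]_   (C,1)→(C,1,left)
state=C head=5 tape=111_1[_]1_
The non-blank tape span at halt is 111_1_1.

111_1_1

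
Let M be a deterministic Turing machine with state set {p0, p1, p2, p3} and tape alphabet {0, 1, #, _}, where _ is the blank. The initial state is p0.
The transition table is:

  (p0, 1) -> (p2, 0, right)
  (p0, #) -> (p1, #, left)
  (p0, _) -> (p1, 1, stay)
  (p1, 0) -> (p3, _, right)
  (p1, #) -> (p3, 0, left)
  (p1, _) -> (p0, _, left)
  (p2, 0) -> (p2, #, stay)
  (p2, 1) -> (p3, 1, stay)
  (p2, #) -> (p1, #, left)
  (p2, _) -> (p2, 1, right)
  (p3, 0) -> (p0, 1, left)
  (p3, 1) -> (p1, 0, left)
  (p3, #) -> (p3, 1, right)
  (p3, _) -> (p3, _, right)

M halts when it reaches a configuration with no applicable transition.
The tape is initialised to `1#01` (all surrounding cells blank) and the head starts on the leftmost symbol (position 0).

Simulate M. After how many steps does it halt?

11

p0 | [1]#01   read 1 → write 0, move right, go to p2
p2 | 0[#]01   read # → write #, move left, go to p1
p1 | [0]#01   read 0 → write _, move right, go to p3
p3 | _[#]01   read # → write 1, move right, go to p3
p3 | _1[0]1   read 0 → write 1, move left, go to p0
p0 | _[1]11   read 1 → write 0, move right, go to p2
p2 | _0[1]1   read 1 → write 1, move stay, go to p3
p3 | _0[1]1   read 1 → write 0, move left, go to p1
p1 | _[0]01   read 0 → write _, move right, go to p3
p3 | __[0]1   read 0 → write 1, move left, go to p0
p0 | _[_]11   read _ → write 1, move stay, go to p1
p1 | _[1]11
M halts after 11 transitions.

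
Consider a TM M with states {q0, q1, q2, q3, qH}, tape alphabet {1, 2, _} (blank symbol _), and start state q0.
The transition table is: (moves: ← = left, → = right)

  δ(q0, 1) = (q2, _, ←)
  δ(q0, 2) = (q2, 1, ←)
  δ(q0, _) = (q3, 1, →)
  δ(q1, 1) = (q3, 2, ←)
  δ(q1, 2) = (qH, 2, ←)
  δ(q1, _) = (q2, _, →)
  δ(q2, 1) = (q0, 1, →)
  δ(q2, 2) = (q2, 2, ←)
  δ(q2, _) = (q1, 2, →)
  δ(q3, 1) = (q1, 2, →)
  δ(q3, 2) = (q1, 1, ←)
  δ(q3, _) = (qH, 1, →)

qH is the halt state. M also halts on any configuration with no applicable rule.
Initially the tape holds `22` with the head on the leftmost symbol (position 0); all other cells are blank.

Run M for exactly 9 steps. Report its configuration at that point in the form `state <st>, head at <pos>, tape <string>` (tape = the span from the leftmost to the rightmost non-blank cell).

state=q0 head=0 tape=__[2]2   (q0,2)→(q2,1,←)
state=q2 head=-1 tape=_[_]12   (q2,_)→(q1,2,→)
state=q1 head=0 tape=_2[1]2   (q1,1)→(q3,2,←)
state=q3 head=-1 tape=_[2]22   (q3,2)→(q1,1,←)
state=q1 head=-2 tape=[_]122   (q1,_)→(q2,_,→)
state=q2 head=-1 tape=_[1]22   (q2,1)→(q0,1,→)
state=q0 head=0 tape=_1[2]2   (q0,2)→(q2,1,←)
state=q2 head=-1 tape=_[1]12   (q2,1)→(q0,1,→)
state=q0 head=0 tape=_1[1]2   (q0,1)→(q2,_,←)
state=q2 head=-1 tape=_[1]_2
After 9 steps: state q2, head at -1, tape 1_2.

state q2, head at -1, tape 1_2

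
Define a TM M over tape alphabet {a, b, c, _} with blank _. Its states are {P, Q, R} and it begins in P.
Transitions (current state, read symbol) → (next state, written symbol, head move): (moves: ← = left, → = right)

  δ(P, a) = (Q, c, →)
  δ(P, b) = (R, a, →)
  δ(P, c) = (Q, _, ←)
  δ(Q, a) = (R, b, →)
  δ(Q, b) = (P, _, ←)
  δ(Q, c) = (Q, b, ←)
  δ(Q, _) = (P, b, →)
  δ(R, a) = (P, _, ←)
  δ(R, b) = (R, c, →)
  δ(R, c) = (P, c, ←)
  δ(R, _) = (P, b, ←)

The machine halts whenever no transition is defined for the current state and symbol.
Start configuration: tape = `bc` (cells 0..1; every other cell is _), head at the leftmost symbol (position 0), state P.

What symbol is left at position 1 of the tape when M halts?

_

state=P head=0 tape=__[b]c__   (P,b)→(R,a,→)
state=R head=1 tape=__a[c]__   (R,c)→(P,c,←)
state=P head=0 tape=__[a]c__   (P,a)→(Q,c,→)
state=Q head=1 tape=__c[c]__   (Q,c)→(Q,b,←)
state=Q head=0 tape=__[c]b__   (Q,c)→(Q,b,←)
state=Q head=-1 tape=_[_]bb__   (Q,_)→(P,b,→)
state=P head=0 tape=_b[b]b__   (P,b)→(R,a,→)
state=R head=1 tape=_ba[b]__   (R,b)→(R,c,→)
state=R head=2 tape=_bac[_]_   (R,_)→(P,b,←)
state=P head=1 tape=_ba[c]b_   (P,c)→(Q,_,←)
state=Q head=0 tape=_b[a]_b_   (Q,a)→(R,b,→)
state=R head=1 tape=_bb[_]b_   (R,_)→(P,b,←)
state=P head=0 tape=_b[b]bb_   (P,b)→(R,a,→)
state=R head=1 tape=_ba[b]b_   (R,b)→(R,c,→)
state=R head=2 tape=_bac[b]_   (R,b)→(R,c,→)
state=R head=3 tape=_bacc[_]   (R,_)→(P,b,←)
state=P head=2 tape=_bac[c]b   (P,c)→(Q,_,←)
state=Q head=1 tape=_ba[c]_b   (Q,c)→(Q,b,←)
state=Q head=0 tape=_b[a]b_b   (Q,a)→(R,b,→)
state=R head=1 tape=_bb[b]_b   (R,b)→(R,c,→)
state=R head=2 tape=_bbc[_]b   (R,_)→(P,b,←)
state=P head=1 tape=_bb[c]bb   (P,c)→(Q,_,←)
state=Q head=0 tape=_b[b]_bb   (Q,b)→(P,_,←)
state=P head=-1 tape=_[b]__bb   (P,b)→(R,a,→)
state=R head=0 tape=_a[_]_bb   (R,_)→(P,b,←)
state=P head=-1 tape=_[a]b_bb   (P,a)→(Q,c,→)
state=Q head=0 tape=_c[b]_bb   (Q,b)→(P,_,←)
state=P head=-1 tape=_[c]__bb   (P,c)→(Q,_,←)
state=Q head=-2 tape=[_]___bb   (Q,_)→(P,b,→)
state=P head=-1 tape=b[_]__bb
Cell 1 holds _ when M halts.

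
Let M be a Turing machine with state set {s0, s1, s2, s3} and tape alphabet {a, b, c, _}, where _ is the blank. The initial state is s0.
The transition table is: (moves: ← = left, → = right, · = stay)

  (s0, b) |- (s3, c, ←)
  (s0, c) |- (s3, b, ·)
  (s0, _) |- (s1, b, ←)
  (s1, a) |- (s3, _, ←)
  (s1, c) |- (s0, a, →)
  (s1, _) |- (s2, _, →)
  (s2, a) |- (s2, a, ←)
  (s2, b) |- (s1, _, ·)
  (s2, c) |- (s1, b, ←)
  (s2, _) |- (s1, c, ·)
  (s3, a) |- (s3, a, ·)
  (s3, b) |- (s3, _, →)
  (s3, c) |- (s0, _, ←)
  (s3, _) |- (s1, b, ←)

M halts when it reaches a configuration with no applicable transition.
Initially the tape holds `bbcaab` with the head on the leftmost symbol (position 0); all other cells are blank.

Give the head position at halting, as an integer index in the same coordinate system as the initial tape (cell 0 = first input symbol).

state=s0 head=0 tape=__[b]bcaab   (s0,b)→(s3,c,←)
state=s3 head=-1 tape=_[_]cbcaab   (s3,_)→(s1,b,←)
state=s1 head=-2 tape=[_]bcbcaab   (s1,_)→(s2,_,→)
state=s2 head=-1 tape=_[b]cbcaab   (s2,b)→(s1,_,·)
state=s1 head=-1 tape=_[_]cbcaab   (s1,_)→(s2,_,→)
state=s2 head=0 tape=__[c]bcaab   (s2,c)→(s1,b,←)
state=s1 head=-1 tape=_[_]bbcaab   (s1,_)→(s2,_,→)
state=s2 head=0 tape=__[b]bcaab   (s2,b)→(s1,_,·)
state=s1 head=0 tape=__[_]bcaab   (s1,_)→(s2,_,→)
state=s2 head=1 tape=___[b]caab   (s2,b)→(s1,_,·)
state=s1 head=1 tape=___[_]caab   (s1,_)→(s2,_,→)
state=s2 head=2 tape=____[c]aab   (s2,c)→(s1,b,←)
state=s1 head=1 tape=___[_]baab   (s1,_)→(s2,_,→)
state=s2 head=2 tape=____[b]aab   (s2,b)→(s1,_,·)
state=s1 head=2 tape=____[_]aab   (s1,_)→(s2,_,→)
state=s2 head=3 tape=_____[a]ab   (s2,a)→(s2,a,←)
state=s2 head=2 tape=____[_]aab   (s2,_)→(s1,c,·)
state=s1 head=2 tape=____[c]aab   (s1,c)→(s0,a,→)
state=s0 head=3 tape=____a[a]ab
At halt the head is at cell 3.

3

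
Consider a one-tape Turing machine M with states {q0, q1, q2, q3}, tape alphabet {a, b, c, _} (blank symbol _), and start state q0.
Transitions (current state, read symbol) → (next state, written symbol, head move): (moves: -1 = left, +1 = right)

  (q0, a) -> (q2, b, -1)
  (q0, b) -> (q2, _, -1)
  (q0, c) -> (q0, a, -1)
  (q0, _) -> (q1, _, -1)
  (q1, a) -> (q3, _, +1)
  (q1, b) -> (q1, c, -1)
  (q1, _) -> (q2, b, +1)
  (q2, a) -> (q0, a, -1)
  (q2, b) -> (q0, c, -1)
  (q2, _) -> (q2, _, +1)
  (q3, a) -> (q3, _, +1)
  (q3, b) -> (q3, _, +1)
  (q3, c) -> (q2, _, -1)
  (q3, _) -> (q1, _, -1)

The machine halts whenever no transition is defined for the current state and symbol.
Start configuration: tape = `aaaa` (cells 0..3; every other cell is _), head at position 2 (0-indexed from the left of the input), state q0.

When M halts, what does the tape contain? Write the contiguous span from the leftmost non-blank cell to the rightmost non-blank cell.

b_caba

q0 | __aa[a]a   read a → write b, move -1, go to q2
q2 | __a[a]ba   read a → write a, move -1, go to q0
q0 | __[a]aba   read a → write b, move -1, go to q2
q2 | _[_]baba   read _ → write _, move +1, go to q2
q2 | __[b]aba   read b → write c, move -1, go to q0
q0 | _[_]caba   read _ → write _, move -1, go to q1
q1 | [_]_caba   read _ → write b, move +1, go to q2
q2 | b[_]caba   read _ → write _, move +1, go to q2
q2 | b_[c]aba
The non-blank tape span at halt is b_caba.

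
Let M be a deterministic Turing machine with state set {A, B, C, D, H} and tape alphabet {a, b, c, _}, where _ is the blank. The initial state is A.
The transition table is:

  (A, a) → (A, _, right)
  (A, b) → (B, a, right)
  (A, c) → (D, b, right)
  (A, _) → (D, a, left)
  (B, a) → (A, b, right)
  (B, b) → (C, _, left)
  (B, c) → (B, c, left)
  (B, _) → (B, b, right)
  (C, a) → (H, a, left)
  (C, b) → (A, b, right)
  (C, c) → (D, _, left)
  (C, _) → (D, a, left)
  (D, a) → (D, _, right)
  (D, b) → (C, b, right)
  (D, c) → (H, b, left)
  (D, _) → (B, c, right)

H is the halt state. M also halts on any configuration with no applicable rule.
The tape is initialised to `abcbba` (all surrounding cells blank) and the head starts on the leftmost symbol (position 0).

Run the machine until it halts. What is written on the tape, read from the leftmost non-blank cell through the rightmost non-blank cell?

A | [a]bcbba__   read a → write _, move right, go to A
A | _[b]cbba__   read b → write a, move right, go to B
B | _a[c]bba__   read c → write c, move left, go to B
B | _[a]cbba__   read a → write b, move right, go to A
A | _b[c]bba__   read c → write b, move right, go to D
D | _bb[b]ba__   read b → write b, move right, go to C
C | _bbb[b]a__   read b → write b, move right, go to A
A | _bbbb[a]__   read a → write _, move right, go to A
A | _bbbb_[_]_   read _ → write a, move left, go to D
D | _bbbb[_]a_   read _ → write c, move right, go to B
B | _bbbbc[a]_   read a → write b, move right, go to A
A | _bbbbcb[_]   read _ → write a, move left, go to D
D | _bbbbc[b]a   read b → write b, move right, go to C
C | _bbbbcb[a]   read a → write a, move left, go to H
H | _bbbbc[b]a
The non-blank tape span at halt is bbbbcba.

bbbbcba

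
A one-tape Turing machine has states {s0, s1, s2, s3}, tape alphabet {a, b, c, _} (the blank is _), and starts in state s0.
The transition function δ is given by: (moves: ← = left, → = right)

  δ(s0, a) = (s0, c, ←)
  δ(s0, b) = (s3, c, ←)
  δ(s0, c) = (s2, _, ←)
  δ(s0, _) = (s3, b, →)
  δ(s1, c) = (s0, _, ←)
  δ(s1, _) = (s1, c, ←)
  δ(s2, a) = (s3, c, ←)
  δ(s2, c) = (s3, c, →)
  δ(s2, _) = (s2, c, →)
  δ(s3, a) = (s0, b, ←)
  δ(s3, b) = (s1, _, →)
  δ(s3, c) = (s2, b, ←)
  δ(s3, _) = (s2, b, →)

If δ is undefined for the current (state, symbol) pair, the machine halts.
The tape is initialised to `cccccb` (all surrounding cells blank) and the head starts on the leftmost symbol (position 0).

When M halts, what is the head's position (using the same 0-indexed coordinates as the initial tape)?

s0 | _[c]ccccb__   read c → write _, move ←, go to s2
s2 | [_]_ccccb__   read _ → write c, move →, go to s2
s2 | c[_]ccccb__   read _ → write c, move →, go to s2
s2 | cc[c]cccb__   read c → write c, move →, go to s3
s3 | ccc[c]ccb__   read c → write b, move ←, go to s2
s2 | cc[c]bccb__   read c → write c, move →, go to s3
s3 | ccc[b]ccb__   read b → write _, move →, go to s1
s1 | ccc_[c]cb__   read c → write _, move ←, go to s0
s0 | ccc[_]_cb__   read _ → write b, move →, go to s3
s3 | cccb[_]cb__   read _ → write b, move →, go to s2
s2 | cccbb[c]b__   read c → write c, move →, go to s3
s3 | cccbbc[b]__   read b → write _, move →, go to s1
s1 | cccbbc_[_]_   read _ → write c, move ←, go to s1
s1 | cccbbc[_]c_   read _ → write c, move ←, go to s1
s1 | cccbb[c]cc_   read c → write _, move ←, go to s0
s0 | cccb[b]_cc_   read b → write c, move ←, go to s3
s3 | ccc[b]c_cc_   read b → write _, move →, go to s1
s1 | ccc_[c]_cc_   read c → write _, move ←, go to s0
s0 | ccc[_]__cc_   read _ → write b, move →, go to s3
s3 | cccb[_]_cc_   read _ → write b, move →, go to s2
s2 | cccbb[_]cc_   read _ → write c, move →, go to s2
s2 | cccbbc[c]c_   read c → write c, move →, go to s3
s3 | cccbbcc[c]_   read c → write b, move ←, go to s2
s2 | cccbbc[c]b_   read c → write c, move →, go to s3
s3 | cccbbcc[b]_   read b → write _, move →, go to s1
s1 | cccbbcc_[_]   read _ → write c, move ←, go to s1
s1 | cccbbcc[_]c   read _ → write c, move ←, go to s1
s1 | cccbbc[c]cc   read c → write _, move ←, go to s0
s0 | cccbb[c]_cc   read c → write _, move ←, go to s2
s2 | cccb[b]__cc
At halt the head is at cell 3.

3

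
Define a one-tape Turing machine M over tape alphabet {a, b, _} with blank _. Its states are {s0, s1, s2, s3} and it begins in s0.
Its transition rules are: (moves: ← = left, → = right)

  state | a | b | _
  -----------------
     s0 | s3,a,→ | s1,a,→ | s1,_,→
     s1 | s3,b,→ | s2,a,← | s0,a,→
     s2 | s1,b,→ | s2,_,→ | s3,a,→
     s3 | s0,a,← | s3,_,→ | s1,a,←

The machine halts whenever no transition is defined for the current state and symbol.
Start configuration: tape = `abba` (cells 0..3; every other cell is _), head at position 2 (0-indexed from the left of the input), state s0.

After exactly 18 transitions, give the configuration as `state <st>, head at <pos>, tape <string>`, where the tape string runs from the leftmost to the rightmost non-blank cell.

s0 | ab[b]a___   read b → write a, move →, go to s1
s1 | aba[a]___   read a → write b, move →, go to s3
s3 | abab[_]__   read _ → write a, move ←, go to s1
s1 | aba[b]a__   read b → write a, move ←, go to s2
s2 | ab[a]aa__   read a → write b, move →, go to s1
s1 | abb[a]a__   read a → write b, move →, go to s3
s3 | abbb[a]__   read a → write a, move ←, go to s0
s0 | abb[b]a__   read b → write a, move →, go to s1
s1 | abba[a]__   read a → write b, move →, go to s3
s3 | abbab[_]_   read _ → write a, move ←, go to s1
s1 | abba[b]a_   read b → write a, move ←, go to s2
s2 | abb[a]aa_   read a → write b, move →, go to s1
s1 | abbb[a]a_   read a → write b, move →, go to s3
s3 | abbbb[a]_   read a → write a, move ←, go to s0
s0 | abbb[b]a_   read b → write a, move →, go to s1
s1 | abbba[a]_   read a → write b, move →, go to s3
s3 | abbbab[_]   read _ → write a, move ←, go to s1
s1 | abbba[b]a   read b → write a, move ←, go to s2
s2 | abbb[a]aa
After 18 steps: state s2, head at 4, tape abbbaaa.

state s2, head at 4, tape abbbaaa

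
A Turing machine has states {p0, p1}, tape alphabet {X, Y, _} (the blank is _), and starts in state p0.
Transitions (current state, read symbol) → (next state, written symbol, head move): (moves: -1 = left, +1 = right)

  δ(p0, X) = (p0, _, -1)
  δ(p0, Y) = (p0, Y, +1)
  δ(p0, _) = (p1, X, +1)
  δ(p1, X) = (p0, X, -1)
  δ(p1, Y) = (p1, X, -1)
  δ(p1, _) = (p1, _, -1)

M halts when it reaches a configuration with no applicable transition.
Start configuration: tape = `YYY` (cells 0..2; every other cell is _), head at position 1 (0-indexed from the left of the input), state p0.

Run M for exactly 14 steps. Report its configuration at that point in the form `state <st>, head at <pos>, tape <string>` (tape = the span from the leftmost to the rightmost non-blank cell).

p0 | Y[Y]Y__   read Y → write Y, move +1, go to p0
p0 | YY[Y]__   read Y → write Y, move +1, go to p0
p0 | YYY[_]_   read _ → write X, move +1, go to p1
p1 | YYYX[_]   read _ → write _, move -1, go to p1
p1 | YYY[X]_   read X → write X, move -1, go to p0
p0 | YY[Y]X_   read Y → write Y, move +1, go to p0
p0 | YYY[X]_   read X → write _, move -1, go to p0
p0 | YY[Y]__   read Y → write Y, move +1, go to p0
p0 | YYY[_]_   read _ → write X, move +1, go to p1
p1 | YYYX[_]   read _ → write _, move -1, go to p1
p1 | YYY[X]_   read X → write X, move -1, go to p0
p0 | YY[Y]X_   read Y → write Y, move +1, go to p0
p0 | YYY[X]_   read X → write _, move -1, go to p0
p0 | YY[Y]__   read Y → write Y, move +1, go to p0
p0 | YYY[_]_
After 14 steps: state p0, head at 3, tape YYY.

state p0, head at 3, tape YYY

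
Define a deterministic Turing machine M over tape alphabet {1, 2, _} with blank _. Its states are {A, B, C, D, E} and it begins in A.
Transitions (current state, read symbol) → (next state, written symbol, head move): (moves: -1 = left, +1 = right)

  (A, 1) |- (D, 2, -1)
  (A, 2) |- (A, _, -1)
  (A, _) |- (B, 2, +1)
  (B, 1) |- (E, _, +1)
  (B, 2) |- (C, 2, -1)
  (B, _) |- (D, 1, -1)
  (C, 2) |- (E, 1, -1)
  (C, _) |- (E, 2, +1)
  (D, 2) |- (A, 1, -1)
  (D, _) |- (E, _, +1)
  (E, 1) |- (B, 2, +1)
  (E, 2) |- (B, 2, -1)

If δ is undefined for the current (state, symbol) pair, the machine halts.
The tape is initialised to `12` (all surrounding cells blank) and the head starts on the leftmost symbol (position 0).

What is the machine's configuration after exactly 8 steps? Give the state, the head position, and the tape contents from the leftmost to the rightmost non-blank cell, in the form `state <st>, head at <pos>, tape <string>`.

state E, head at -2, tape 122

A | __[1]2   read 1 → write 2, move -1, go to D
D | _[_]22   read _ → write _, move +1, go to E
E | __[2]2   read 2 → write 2, move -1, go to B
B | _[_]22   read _ → write 1, move -1, go to D
D | [_]122   read _ → write _, move +1, go to E
E | _[1]22   read 1 → write 2, move +1, go to B
B | _2[2]2   read 2 → write 2, move -1, go to C
C | _[2]22   read 2 → write 1, move -1, go to E
E | [_]122
After 8 steps: state E, head at -2, tape 122.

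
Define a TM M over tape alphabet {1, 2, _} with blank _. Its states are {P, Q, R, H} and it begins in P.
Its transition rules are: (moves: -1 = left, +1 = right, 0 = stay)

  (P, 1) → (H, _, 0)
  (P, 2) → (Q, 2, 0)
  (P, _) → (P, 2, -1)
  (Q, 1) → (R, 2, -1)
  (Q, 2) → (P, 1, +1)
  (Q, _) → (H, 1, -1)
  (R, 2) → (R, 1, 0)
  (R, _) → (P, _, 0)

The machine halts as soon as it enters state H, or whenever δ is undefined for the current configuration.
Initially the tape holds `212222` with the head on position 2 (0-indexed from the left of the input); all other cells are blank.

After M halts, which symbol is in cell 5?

_

state=P head=2 tape=21[2]222_   (P,2)→(Q,2,0)
state=Q head=2 tape=21[2]222_   (Q,2)→(P,1,+1)
state=P head=3 tape=211[2]22_   (P,2)→(Q,2,0)
state=Q head=3 tape=211[2]22_   (Q,2)→(P,1,+1)
state=P head=4 tape=2111[2]2_   (P,2)→(Q,2,0)
state=Q head=4 tape=2111[2]2_   (Q,2)→(P,1,+1)
state=P head=5 tape=21111[2]_   (P,2)→(Q,2,0)
state=Q head=5 tape=21111[2]_   (Q,2)→(P,1,+1)
state=P head=6 tape=211111[_]   (P,_)→(P,2,-1)
state=P head=5 tape=21111[1]2   (P,1)→(H,_,0)
state=H head=5 tape=21111[_]2
Cell 5 holds _ when M halts.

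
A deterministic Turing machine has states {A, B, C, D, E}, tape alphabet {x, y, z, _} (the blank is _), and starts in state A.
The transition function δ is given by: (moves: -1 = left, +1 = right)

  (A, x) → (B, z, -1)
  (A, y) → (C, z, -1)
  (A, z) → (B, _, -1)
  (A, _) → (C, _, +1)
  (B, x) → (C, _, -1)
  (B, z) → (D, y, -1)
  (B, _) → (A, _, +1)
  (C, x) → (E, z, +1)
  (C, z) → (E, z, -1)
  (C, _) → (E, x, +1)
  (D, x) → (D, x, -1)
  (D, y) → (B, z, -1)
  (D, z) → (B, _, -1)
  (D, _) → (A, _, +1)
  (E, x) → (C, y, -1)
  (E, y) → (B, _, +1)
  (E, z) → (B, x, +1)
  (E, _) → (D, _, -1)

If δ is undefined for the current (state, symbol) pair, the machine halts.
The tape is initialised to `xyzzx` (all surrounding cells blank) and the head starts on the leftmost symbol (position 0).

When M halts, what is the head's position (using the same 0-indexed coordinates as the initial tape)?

1

state=A head=0 tape=_[x]yzzx   (A,x)→(B,z,-1)
state=B head=-1 tape=[_]zyzzx   (B,_)→(A,_,+1)
state=A head=0 tape=_[z]yzzx   (A,z)→(B,_,-1)
state=B head=-1 tape=[_]_yzzx   (B,_)→(A,_,+1)
state=A head=0 tape=_[_]yzzx   (A,_)→(C,_,+1)
state=C head=1 tape=__[y]zzx
At halt the head is at cell 1.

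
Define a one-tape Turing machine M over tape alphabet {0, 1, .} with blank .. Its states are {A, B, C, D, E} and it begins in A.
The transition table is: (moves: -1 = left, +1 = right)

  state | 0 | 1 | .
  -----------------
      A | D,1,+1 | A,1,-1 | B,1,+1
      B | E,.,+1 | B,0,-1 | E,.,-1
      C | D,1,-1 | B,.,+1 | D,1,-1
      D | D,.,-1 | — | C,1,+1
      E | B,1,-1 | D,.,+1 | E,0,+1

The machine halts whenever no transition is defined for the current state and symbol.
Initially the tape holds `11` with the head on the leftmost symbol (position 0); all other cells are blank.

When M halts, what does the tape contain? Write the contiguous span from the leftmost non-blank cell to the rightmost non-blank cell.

A | ...[1]1   read 1 → write 1, move -1, go to A
A | ..[.]11   read . → write 1, move +1, go to B
B | ..1[1]1   read 1 → write 0, move -1, go to B
B | ..[1]01   read 1 → write 0, move -1, go to B
B | .[.]001   read . → write ., move -1, go to E
E | [.].001   read . → write 0, move +1, go to E
E | 0[.]001   read . → write 0, move +1, go to E
E | 00[0]01   read 0 → write 1, move -1, go to B
B | 0[0]101   read 0 → write ., move +1, go to E
E | 0.[1]01   read 1 → write ., move +1, go to D
D | 0..[0]1   read 0 → write ., move -1, go to D
D | 0.[.].1   read . → write 1, move +1, go to C
C | 0.1[.]1   read . → write 1, move -1, go to D
D | 0.[1]11
The non-blank tape span at halt is 0.111.

0.111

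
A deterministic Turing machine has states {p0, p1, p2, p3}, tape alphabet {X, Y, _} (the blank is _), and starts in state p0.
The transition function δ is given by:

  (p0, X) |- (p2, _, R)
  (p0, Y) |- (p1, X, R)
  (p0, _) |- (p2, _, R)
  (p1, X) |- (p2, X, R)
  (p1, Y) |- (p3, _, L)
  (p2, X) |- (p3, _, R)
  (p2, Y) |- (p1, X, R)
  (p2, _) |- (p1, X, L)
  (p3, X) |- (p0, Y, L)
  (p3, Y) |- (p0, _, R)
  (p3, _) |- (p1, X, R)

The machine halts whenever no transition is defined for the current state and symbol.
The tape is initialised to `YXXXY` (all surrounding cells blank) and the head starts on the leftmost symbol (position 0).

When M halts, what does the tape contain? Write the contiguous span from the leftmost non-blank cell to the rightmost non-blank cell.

XX_X

state=p0 head=0 tape=[Y]XXXY   (p0,Y)→(p1,X,R)
state=p1 head=1 tape=X[X]XXY   (p1,X)→(p2,X,R)
state=p2 head=2 tape=XX[X]XY   (p2,X)→(p3,_,R)
state=p3 head=3 tape=XX_[X]Y   (p3,X)→(p0,Y,L)
state=p0 head=2 tape=XX[_]YY   (p0,_)→(p2,_,R)
state=p2 head=3 tape=XX_[Y]Y   (p2,Y)→(p1,X,R)
state=p1 head=4 tape=XX_X[Y]   (p1,Y)→(p3,_,L)
state=p3 head=3 tape=XX_[X]_   (p3,X)→(p0,Y,L)
state=p0 head=2 tape=XX[_]Y_   (p0,_)→(p2,_,R)
state=p2 head=3 tape=XX_[Y]_   (p2,Y)→(p1,X,R)
state=p1 head=4 tape=XX_X[_]
The non-blank tape span at halt is XX_X.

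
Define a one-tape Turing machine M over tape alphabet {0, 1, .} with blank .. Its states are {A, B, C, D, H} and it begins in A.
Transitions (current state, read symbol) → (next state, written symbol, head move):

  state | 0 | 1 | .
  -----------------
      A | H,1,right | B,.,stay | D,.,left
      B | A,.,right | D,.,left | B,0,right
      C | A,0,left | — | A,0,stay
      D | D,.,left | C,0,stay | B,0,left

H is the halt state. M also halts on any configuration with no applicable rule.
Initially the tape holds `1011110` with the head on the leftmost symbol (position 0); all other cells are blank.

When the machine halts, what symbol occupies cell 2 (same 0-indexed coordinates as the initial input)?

.

A | [1]011110   read 1 → write ., move stay, go to B
B | [.]011110   read . → write 0, move right, go to B
B | 0[0]11110   read 0 → write ., move right, go to A
A | 0.[1]1110   read 1 → write ., move stay, go to B
B | 0.[.]1110   read . → write 0, move right, go to B
B | 0.0[1]110   read 1 → write ., move left, go to D
D | 0.[0].110   read 0 → write ., move left, go to D
D | 0[.]..110   read . → write 0, move left, go to B
B | [0]0..110   read 0 → write ., move right, go to A
A | .[0]..110   read 0 → write 1, move right, go to H
H | .1[.].110
Cell 2 holds . when M halts.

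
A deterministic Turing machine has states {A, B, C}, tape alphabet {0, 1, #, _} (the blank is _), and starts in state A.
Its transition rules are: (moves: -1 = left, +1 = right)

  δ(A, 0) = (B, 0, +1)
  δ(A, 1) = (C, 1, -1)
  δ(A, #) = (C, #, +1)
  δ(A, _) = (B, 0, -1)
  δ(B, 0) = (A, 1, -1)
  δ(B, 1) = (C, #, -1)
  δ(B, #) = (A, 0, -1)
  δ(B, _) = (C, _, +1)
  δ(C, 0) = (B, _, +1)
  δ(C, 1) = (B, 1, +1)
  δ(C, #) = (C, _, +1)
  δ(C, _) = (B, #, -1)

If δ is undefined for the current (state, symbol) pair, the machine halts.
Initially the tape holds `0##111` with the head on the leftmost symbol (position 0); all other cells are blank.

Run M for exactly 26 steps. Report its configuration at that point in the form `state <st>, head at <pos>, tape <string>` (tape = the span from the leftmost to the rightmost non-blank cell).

state C, head at 2, tape 101

A | _[0]##111   read 0 → write 0, move +1, go to B
B | _0[#]#111   read # → write 0, move -1, go to A
A | _[0]0#111   read 0 → write 0, move +1, go to B
B | _0[0]#111   read 0 → write 1, move -1, go to A
A | _[0]1#111   read 0 → write 0, move +1, go to B
B | _0[1]#111   read 1 → write #, move -1, go to C
C | _[0]##111   read 0 → write _, move +1, go to B
B | __[#]#111   read # → write 0, move -1, go to A
A | _[_]0#111   read _ → write 0, move -1, go to B
B | [_]00#111   read _ → write _, move +1, go to C
C | _[0]0#111   read 0 → write _, move +1, go to B
B | __[0]#111   read 0 → write 1, move -1, go to A
A | _[_]1#111   read _ → write 0, move -1, go to B
B | [_]01#111   read _ → write _, move +1, go to C
C | _[0]1#111   read 0 → write _, move +1, go to B
B | __[1]#111   read 1 → write #, move -1, go to C
C | _[_]##111   read _ → write #, move -1, go to B
B | [_]###111   read _ → write _, move +1, go to C
C | _[#]##111   read # → write _, move +1, go to C
C | __[#]#111   read # → write _, move +1, go to C
C | ___[#]111   read # → write _, move +1, go to C
C | ____[1]11   read 1 → write 1, move +1, go to B
B | ____1[1]1   read 1 → write #, move -1, go to C
C | ____[1]#1   read 1 → write 1, move +1, go to B
B | ____1[#]1   read # → write 0, move -1, go to A
A | ____[1]01   read 1 → write 1, move -1, go to C
C | ___[_]101
After 26 steps: state C, head at 2, tape 101.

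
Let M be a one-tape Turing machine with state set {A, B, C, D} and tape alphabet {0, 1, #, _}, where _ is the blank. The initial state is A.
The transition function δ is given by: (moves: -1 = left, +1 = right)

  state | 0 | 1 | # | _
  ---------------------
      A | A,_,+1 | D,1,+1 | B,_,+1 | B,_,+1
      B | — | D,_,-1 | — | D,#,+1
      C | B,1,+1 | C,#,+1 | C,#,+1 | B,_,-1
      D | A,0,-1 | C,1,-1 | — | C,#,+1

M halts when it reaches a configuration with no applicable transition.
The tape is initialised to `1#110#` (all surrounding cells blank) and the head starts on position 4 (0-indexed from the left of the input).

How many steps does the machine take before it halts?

state=A head=4 tape=1#11[0]#___   (A,0)→(A,_,+1)
state=A head=5 tape=1#11_[#]___   (A,#)→(B,_,+1)
state=B head=6 tape=1#11__[_]__   (B,_)→(D,#,+1)
state=D head=7 tape=1#11__#[_]_   (D,_)→(C,#,+1)
state=C head=8 tape=1#11__##[_]   (C,_)→(B,_,-1)
state=B head=7 tape=1#11__#[#]_
M halts after 5 transitions.

5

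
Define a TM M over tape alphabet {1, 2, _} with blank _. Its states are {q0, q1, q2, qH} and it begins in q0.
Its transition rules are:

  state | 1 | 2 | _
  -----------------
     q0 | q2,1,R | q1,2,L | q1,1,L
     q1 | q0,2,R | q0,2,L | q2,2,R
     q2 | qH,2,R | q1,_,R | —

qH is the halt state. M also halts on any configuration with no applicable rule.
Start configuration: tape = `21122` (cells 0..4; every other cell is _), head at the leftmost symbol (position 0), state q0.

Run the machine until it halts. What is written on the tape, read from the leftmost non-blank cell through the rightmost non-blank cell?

2_221_2

state=q0 head=0 tape=_[2]1122__   (q0,2)→(q1,2,L)
state=q1 head=-1 tape=[_]21122__   (q1,_)→(q2,2,R)
state=q2 head=0 tape=2[2]1122__   (q2,2)→(q1,_,R)
state=q1 head=1 tape=2_[1]122__   (q1,1)→(q0,2,R)
state=q0 head=2 tape=2_2[1]22__   (q0,1)→(q2,1,R)
state=q2 head=3 tape=2_21[2]2__   (q2,2)→(q1,_,R)
state=q1 head=4 tape=2_21_[2]__   (q1,2)→(q0,2,L)
state=q0 head=3 tape=2_21[_]2__   (q0,_)→(q1,1,L)
state=q1 head=2 tape=2_2[1]12__   (q1,1)→(q0,2,R)
state=q0 head=3 tape=2_22[1]2__   (q0,1)→(q2,1,R)
state=q2 head=4 tape=2_221[2]__   (q2,2)→(q1,_,R)
state=q1 head=5 tape=2_221_[_]_   (q1,_)→(q2,2,R)
state=q2 head=6 tape=2_221_2[_]
The non-blank tape span at halt is 2_221_2.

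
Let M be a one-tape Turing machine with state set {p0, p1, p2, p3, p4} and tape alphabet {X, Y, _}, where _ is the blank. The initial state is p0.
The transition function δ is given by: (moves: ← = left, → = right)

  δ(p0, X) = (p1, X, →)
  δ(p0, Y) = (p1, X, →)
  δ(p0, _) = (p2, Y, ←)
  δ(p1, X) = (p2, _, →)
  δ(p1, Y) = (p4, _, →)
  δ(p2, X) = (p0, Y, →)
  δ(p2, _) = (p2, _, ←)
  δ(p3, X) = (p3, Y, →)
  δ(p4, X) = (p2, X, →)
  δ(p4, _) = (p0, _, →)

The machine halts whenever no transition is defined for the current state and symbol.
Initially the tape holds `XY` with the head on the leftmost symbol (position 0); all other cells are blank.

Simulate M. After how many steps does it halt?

state=p0 head=0 tape=[X]Y__   (p0,X)→(p1,X,→)
state=p1 head=1 tape=X[Y]__   (p1,Y)→(p4,_,→)
state=p4 head=2 tape=X_[_]_   (p4,_)→(p0,_,→)
state=p0 head=3 tape=X__[_]   (p0,_)→(p2,Y,←)
state=p2 head=2 tape=X_[_]Y   (p2,_)→(p2,_,←)
state=p2 head=1 tape=X[_]_Y   (p2,_)→(p2,_,←)
state=p2 head=0 tape=[X]__Y   (p2,X)→(p0,Y,→)
state=p0 head=1 tape=Y[_]_Y   (p0,_)→(p2,Y,←)
state=p2 head=0 tape=[Y]Y_Y
M halts after 8 transitions.

8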